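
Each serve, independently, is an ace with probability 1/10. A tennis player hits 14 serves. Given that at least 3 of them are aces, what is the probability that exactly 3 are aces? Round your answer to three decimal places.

0.721

X ~ Binomial(14, 0.10). Want P(X=3 | X≥3) = P(X=3) / P(X≥3).
P(X=3) = C(14,3)·0.10^3·0.90^11 = 0.11423
P(X≥3) = 1 − 0.22877 − 0.35586 − 0.25701 = 0.15836
Ratio = 0.11423 / 0.15836 = 0.72131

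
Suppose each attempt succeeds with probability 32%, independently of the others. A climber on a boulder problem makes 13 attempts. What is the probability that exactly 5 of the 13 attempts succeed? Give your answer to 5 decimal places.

0.19742

X ~ Binomial(n=13, p=0.32).
P(X=5) = C(13,5) · p^5 · (1−p)^8
= 1287 · 0.0033554 · 0.045716 = 0.1974239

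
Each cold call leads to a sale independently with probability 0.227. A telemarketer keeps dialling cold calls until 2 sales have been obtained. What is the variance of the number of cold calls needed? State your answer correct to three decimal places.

30.003

Y = total cold calls until the second success; negative binomial with r=2, p=0.227.
Var(Y) = r(1−p)/p² = 2·0.773 / 0.227² = 30.00252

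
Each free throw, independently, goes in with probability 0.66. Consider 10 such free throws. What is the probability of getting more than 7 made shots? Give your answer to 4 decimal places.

0.2838

X ~ Binomial(10, 0.66); P(X ≥ 8) = Σ C(10,k) p^k (1−p)^(10−k) over k:
  k=8: C(10,8)·0.66^8·0.34^2 = 0.187293
  k=9: C(10,9)·0.66^9·0.34^1 = 0.080793
  k=10: C(10,10)·0.66^10·0.34^0 = 0.015683
Total = 0.283770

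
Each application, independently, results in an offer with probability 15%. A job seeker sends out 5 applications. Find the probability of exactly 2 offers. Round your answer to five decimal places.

0.13818

X ~ Binomial(n=5, p=0.15).
P(X=2) = C(5,2) · p^2 · (1−p)^3
= 10 · 0.0225 · 0.61413 = 0.1381781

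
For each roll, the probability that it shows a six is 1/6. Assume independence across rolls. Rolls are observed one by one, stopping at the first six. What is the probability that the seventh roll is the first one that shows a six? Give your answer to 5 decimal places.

0.05582

Geometric (trials to first success), p = 0.166667.
P(Y = 7) = (1−p)^6 · p = 0.3349 · 0.166667 = 0.0558163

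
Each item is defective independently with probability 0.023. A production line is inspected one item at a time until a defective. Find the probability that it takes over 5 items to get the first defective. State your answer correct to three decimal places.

Y = number of items to the first success; geometric, p = 0.023.
P(Y > 5) = P(first 5 all fail) = (1−p)^5 = 0.89017

0.890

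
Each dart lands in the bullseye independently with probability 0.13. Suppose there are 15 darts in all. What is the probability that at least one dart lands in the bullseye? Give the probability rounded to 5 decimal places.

0.87618

P(at least one) = 1 − P(none) = 1 − (1 − 0.13)^15
= 1 − 0.1238194 = 0.8761806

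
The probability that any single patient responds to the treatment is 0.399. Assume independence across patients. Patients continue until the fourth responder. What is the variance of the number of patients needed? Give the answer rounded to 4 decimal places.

15.1004

Y = total patients until the fourth success; negative binomial with r=4, p=0.399.
Var(Y) = r(1−p)/p² = 4·0.601 / 0.399² = 15.100408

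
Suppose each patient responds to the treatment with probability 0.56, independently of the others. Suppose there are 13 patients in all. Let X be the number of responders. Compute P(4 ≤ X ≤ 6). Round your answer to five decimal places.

X ~ Binomial(13, 0.56); P(4 ≤ X ≤ 6) = Σ C(13,k) p^k (1−p)^(13−k) over k:
  k=4: C(13,4)·0.56^4·0.44^9 = 0.0434643
  k=5: C(13,5)·0.56^5·0.44^8 = 0.0995727
  k=6: C(13,6)·0.56^6·0.44^7 = 0.1689718
Total = 0.3120087

0.31201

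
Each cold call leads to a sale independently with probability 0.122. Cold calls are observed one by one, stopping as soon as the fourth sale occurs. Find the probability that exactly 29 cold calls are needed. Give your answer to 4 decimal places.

0.0281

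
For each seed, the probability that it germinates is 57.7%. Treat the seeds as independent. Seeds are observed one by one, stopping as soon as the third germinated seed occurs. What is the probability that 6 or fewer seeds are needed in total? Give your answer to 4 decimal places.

0.7875

Finishing within 6 seeds ⇔ at least 3 successes in the first 6. With X ~ Binomial(6, 0.577), P(Y ≤ 6) = 1 − P(X ≤ 2).
  k=0: C(6,0)·0.577^0·0.423^6 = 0.005729
  k=1: C(6,1)·0.577^1·0.423^5 = 0.046884
  k=2: C(6,2)·0.577^2·0.423^4 = 0.159884
1 − 0.212497 = 0.787503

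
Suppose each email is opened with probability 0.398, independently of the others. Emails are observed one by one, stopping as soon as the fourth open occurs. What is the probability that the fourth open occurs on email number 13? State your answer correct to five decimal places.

Y = trial on which the fourth success occurs; negative binomial, r=4, p=0.398.
P(Y=13) = C(12,3) · p^4 · (1−p)^9
= 220 · 0.025092 · 0.010384 = 0.0573223

0.05732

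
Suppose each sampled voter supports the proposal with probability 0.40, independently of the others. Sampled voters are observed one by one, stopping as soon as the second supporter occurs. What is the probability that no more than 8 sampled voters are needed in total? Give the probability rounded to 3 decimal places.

0.894

Finishing within 8 sampled voters ⇔ at least 2 successes in the first 8. With X ~ Binomial(8, 0.40), P(Y ≤ 8) = 1 − P(X ≤ 1).
  k=0: C(8,0)·0.40^0·0.60^8 = 0.01680
  k=1: C(8,1)·0.40^1·0.60^7 = 0.08958
1 − 0.10638 = 0.89362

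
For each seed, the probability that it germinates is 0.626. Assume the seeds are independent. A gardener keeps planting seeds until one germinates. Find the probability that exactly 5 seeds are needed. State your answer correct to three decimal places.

0.012

Geometric (trials to first success), p = 0.626.
P(Y = 5) = (1−p)^4 · p = 0.019565 · 0.626 = 0.01225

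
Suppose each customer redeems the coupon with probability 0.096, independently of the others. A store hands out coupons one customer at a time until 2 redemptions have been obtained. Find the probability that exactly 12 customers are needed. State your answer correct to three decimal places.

0.037

Y = trial on which the second success occurs; negative binomial, r=2, p=0.096.
P(Y=12) = C(11,1) · p^2 · (1−p)^10
= 11 · 0.009216 · 0.36449 = 0.03695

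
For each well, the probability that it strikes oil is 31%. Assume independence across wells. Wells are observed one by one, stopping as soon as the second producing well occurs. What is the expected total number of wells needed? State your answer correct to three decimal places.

Y = total wells until the second success; negative binomial with r=2, p=0.31.
E[Y] = r / p = 2 / 0.31 = 6.45161

6.452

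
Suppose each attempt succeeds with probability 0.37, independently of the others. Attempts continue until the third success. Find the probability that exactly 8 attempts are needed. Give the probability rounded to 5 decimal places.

0.10557

Y = trial on which the third success occurs; negative binomial, r=3, p=0.37.
P(Y=8) = C(7,2) · p^3 · (1−p)^5
= 21 · 0.050653 · 0.099244 = 0.1055668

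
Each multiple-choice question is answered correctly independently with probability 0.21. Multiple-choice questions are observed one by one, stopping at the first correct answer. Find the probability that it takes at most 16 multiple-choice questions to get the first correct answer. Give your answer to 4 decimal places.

Y = number of multiple-choice questions to the first success; geometric, p = 0.21.
P(Y ≤ 16) = 1 − (1−p)^16 = 1 − 0.023016 = 0.976984

0.9770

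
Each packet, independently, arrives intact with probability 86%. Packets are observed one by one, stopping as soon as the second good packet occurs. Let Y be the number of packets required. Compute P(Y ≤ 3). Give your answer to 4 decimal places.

Finishing within 3 packets ⇔ at least 2 successes in the first 3. With X ~ Binomial(3, 0.86), P(Y ≤ 3) = 1 − P(X ≤ 1).
  k=0: C(3,0)·0.86^0·0.14^3 = 0.002744
  k=1: C(3,1)·0.86^1·0.14^2 = 0.050568
1 − 0.053312 = 0.946688

0.9467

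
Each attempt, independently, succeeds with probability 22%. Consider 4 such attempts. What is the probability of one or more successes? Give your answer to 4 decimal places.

0.6298

P(at least one) = 1 − P(none) = 1 − (1 − 0.22)^4
= 1 − 0.370151 = 0.629849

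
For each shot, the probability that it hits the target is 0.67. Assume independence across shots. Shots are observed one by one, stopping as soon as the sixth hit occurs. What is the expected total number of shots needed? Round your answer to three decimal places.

8.955

Y = total shots until the sixth success; negative binomial with r=6, p=0.67.
E[Y] = r / p = 6 / 0.67 = 8.95522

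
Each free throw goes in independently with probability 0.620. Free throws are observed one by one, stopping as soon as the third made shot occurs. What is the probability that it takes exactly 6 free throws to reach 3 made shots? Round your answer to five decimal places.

0.13078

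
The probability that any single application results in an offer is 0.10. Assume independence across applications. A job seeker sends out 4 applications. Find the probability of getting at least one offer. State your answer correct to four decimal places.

0.3439

P(at least one) = 1 − P(none) = 1 − (1 − 0.10)^4
= 1 − 0.656100 = 0.343900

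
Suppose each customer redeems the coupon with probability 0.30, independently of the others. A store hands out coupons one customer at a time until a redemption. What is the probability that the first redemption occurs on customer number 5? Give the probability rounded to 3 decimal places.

Geometric (trials to first success), p = 0.30.
P(Y = 5) = (1−p)^4 · p = 0.2401 · 0.30 = 0.07203

0.072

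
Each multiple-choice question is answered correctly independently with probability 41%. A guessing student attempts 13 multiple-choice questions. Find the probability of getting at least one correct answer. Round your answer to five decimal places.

0.99895

P(at least one) = 1 − P(none) = 1 − (1 − 0.41)^13
= 1 − 0.0010497 = 0.9989503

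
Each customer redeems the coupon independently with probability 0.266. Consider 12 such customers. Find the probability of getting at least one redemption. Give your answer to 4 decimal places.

0.9755

P(at least one) = 1 − P(none) = 1 − (1 − 0.266)^12
= 1 − 0.024454 = 0.975546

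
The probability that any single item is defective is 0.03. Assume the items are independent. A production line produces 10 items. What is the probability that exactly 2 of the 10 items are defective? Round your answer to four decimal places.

0.0317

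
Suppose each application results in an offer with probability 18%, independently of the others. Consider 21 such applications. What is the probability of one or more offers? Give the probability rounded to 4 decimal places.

P(at least one) = 1 − P(none) = 1 − (1 − 0.18)^21
= 1 − 0.015491 = 0.984509

0.9845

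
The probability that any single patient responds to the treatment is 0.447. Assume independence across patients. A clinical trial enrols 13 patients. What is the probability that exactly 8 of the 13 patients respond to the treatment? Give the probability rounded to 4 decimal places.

X ~ Binomial(n=13, p=0.447).
P(X=8) = C(13,8) · p^8 · (1−p)^5
= 1287 · 0.0015939 · 0.051716 = 0.106088

0.1061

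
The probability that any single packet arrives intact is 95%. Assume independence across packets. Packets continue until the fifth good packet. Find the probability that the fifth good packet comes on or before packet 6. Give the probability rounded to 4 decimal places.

0.9672

Finishing within 6 packets ⇔ at least 5 successes in the first 6. With X ~ Binomial(6, 0.95), P(Y ≤ 6) = 1 − P(X ≤ 4).
  k=0: C(6,0)·0.95^0·0.05^6 = 0.000000
  k=1: C(6,1)·0.95^1·0.05^5 = 0.000002
  k=2: C(6,2)·0.95^2·0.05^4 = 0.000085
  k=3: C(6,3)·0.95^3·0.05^3 = 0.002143
  k=4: C(6,4)·0.95^4·0.05^2 = 0.030544
1 − 0.032774 = 0.967226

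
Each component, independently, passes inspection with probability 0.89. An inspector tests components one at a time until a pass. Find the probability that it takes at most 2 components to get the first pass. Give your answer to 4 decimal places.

Y = number of components to the first success; geometric, p = 0.89.
P(Y ≤ 2) = 1 − (1−p)^2 = 1 − 0.012100 = 0.987900

0.9879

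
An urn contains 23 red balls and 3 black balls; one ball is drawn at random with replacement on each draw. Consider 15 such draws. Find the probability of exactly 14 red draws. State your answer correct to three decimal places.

X ~ Binomial(n=15, p=0.884615).
P(X=14) = C(15,14) · p^14 · (1−p)^1
= 15 · 0.17971 · 0.11538 = 0.31103

0.311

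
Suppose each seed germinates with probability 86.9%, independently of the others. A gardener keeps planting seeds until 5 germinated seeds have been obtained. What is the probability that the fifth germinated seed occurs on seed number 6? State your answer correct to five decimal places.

0.32459

Y = trial on which the fifth success occurs; negative binomial, r=5, p=0.869.
P(Y=6) = C(5,4) · p^5 · (1−p)^1
= 5 · 0.49556 · 0.131 = 0.3245938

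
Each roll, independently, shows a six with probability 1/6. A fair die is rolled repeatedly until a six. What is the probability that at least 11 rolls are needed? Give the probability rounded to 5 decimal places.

Y = number of rolls to the first success; geometric, p = 0.166667.
P(Y > 10) = P(first 10 all fail) = (1−p)^10 = 0.1615056

0.16151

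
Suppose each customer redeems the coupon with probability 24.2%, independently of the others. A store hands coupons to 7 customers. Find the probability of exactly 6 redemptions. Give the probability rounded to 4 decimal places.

0.0011

X ~ Binomial(n=7, p=0.242).
P(X=6) = C(7,6) · p^6 · (1−p)^1
= 7 · 0.00020086 · 0.758 = 0.001066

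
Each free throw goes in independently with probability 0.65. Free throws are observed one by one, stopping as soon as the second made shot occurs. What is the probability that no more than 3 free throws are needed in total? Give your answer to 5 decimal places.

Finishing within 3 free throws ⇔ at least 2 successes in the first 3. With X ~ Binomial(3, 0.65), P(Y ≤ 3) = 1 − P(X ≤ 1).
  k=0: C(3,0)·0.65^0·0.35^3 = 0.0428750
  k=1: C(3,1)·0.65^1·0.35^2 = 0.2388750
1 − 0.2817500 = 0.7182500

0.71825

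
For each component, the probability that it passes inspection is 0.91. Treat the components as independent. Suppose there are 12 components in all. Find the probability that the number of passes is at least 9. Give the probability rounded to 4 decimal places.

0.9820

X ~ Binomial(12, 0.91); P(X ≥ 9) = Σ C(12,k) p^k (1−p)^(12−k) over k:
  k=9: C(12,9)·0.91^9·0.09^3 = 0.068631
  k=10: C(12,10)·0.91^10·0.09^2 = 0.208182
  k=11: C(12,11)·0.91^11·0.09^1 = 0.382718
  k=12: C(12,12)·0.91^12·0.09^0 = 0.322475
Total = 0.982007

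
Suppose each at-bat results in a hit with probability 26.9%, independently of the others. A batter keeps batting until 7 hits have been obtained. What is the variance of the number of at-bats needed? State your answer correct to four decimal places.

Y = total at-bats until the seventh success; negative binomial with r=7, p=0.269.
Var(Y) = r(1−p)/p² = 7·0.731 / 0.269² = 70.714888

70.7149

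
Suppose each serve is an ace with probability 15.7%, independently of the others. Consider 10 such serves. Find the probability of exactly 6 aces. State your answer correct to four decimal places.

0.0016

X ~ Binomial(n=10, p=0.157).
P(X=6) = C(10,6) · p^6 · (1−p)^4
= 210 · 1.4976e-05 · 0.50502 = 0.001588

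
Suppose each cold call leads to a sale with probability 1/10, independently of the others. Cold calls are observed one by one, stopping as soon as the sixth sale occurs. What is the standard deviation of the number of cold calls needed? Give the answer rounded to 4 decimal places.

23.2379

Y = total cold calls until the sixth success; negative binomial with r=6, p=0.10.
SD(Y) = √[r(1−p)/p²] = √(540.000000) = 23.237900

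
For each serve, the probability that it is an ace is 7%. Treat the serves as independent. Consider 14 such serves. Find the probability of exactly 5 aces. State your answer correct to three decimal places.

0.002

X ~ Binomial(n=14, p=0.07).
P(X=5) = C(14,5) · p^5 · (1−p)^9
= 2002 · 1.6807e-06 · 0.52041 = 0.00175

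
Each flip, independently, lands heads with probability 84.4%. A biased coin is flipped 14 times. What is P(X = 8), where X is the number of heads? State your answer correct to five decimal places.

0.01114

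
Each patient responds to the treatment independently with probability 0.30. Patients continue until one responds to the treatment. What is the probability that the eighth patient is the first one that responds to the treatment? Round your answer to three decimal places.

Geometric (trials to first success), p = 0.30.
P(Y = 8) = (1−p)^7 · p = 0.082354 · 0.30 = 0.02471

0.025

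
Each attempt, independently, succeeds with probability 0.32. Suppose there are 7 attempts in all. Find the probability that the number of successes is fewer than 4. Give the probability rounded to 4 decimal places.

0.8466

X ~ Binomial(7, 0.32); P(X ≤ 3) = Σ C(7,k) p^k (1−p)^(7−k) over k:
  k=0: C(7,0)·0.32^0·0.68^7 = 0.067230
  k=1: C(7,1)·0.32^1·0.68^6 = 0.221463
  k=2: C(7,2)·0.32^2·0.68^5 = 0.312654
  k=3: C(7,3)·0.32^3·0.68^4 = 0.245219
Total = 0.846566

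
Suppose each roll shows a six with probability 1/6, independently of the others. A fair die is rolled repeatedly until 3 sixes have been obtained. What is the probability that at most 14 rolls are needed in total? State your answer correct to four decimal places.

Finishing within 14 rolls ⇔ at least 3 successes in the first 14. With X ~ Binomial(14, 0.166667), P(Y ≤ 14) = 1 − P(X ≤ 2).
  k=0: C(14,0)·0.166667^0·0.833333^14 = 0.077887
  k=1: C(14,1)·0.166667^1·0.833333^13 = 0.218082
  k=2: C(14,2)·0.166667^2·0.833333^12 = 0.283507
1 − 0.579476 = 0.420524

0.4205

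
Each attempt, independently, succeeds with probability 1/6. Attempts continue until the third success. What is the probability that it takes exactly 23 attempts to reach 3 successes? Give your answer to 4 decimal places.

0.0279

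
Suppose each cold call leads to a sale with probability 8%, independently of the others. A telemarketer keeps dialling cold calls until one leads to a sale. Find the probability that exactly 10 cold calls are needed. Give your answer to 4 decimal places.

Geometric (trials to first success), p = 0.08.
P(Y = 10) = (1−p)^9 · p = 0.47216 · 0.08 = 0.037773

0.0378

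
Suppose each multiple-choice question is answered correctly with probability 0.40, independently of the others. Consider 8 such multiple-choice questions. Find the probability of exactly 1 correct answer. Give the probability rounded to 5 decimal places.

X ~ Binomial(n=8, p=0.40).
P(X=1) = C(8,1) · p^1 · (1−p)^7
= 8 · 0.4 · 0.027994 = 0.0895795

0.08958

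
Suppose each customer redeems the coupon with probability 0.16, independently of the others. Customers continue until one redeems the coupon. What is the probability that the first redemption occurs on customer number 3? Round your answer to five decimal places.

Geometric (trials to first success), p = 0.16.
P(Y = 3) = (1−p)^2 · p = 0.7056 · 0.16 = 0.1128960

0.11290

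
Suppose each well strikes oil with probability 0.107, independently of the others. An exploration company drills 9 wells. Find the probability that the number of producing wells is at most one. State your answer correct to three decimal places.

0.751

X ~ Binomial(9, 0.107); P(X ≤ 1) = Σ C(9,k) p^k (1−p)^(9−k) over k:
  k=0: C(9,0)·0.107^0·0.893^9 = 0.36113
  k=1: C(9,1)·0.107^1·0.893^8 = 0.38944
Total = 0.75057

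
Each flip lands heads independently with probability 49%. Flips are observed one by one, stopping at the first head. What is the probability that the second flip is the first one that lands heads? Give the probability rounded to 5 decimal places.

0.24990

Geometric (trials to first success), p = 0.49.
P(Y = 2) = (1−p)^1 · p = 0.51 · 0.49 = 0.2499000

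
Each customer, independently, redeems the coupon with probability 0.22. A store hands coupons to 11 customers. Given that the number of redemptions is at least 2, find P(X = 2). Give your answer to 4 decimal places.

X ~ Binomial(11, 0.22). Want P(X=2 | X≥2) = P(X=2) / P(X≥2).
P(X=2) = C(11,2)·0.22^2·0.78^9 = 0.284485
P(X≥2) = 1 − 0.065019 − 0.201726 = 0.733255
Ratio = 0.284485 / 0.733255 = 0.387976

0.3880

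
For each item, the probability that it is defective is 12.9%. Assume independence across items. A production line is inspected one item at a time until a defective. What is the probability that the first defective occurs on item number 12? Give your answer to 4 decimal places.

Geometric (trials to first success), p = 0.129.
P(Y = 12) = (1−p)^11 · p = 0.21888 · 0.129 = 0.028235

0.0282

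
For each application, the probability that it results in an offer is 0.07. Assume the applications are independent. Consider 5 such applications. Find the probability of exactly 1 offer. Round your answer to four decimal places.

0.2618

X ~ Binomial(n=5, p=0.07).
P(X=1) = C(5,1) · p^1 · (1−p)^4
= 5 · 0.07 · 0.74805 = 0.261818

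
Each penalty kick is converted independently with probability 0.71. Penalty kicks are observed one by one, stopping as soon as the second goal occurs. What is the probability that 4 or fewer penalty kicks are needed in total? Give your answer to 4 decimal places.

Finishing within 4 penalty kicks ⇔ at least 2 successes in the first 4. With X ~ Binomial(4, 0.71), P(Y ≤ 4) = 1 − P(X ≤ 1).
  k=0: C(4,0)·0.71^0·0.29^4 = 0.007073
  k=1: C(4,1)·0.71^1·0.29^3 = 0.069265
1 − 0.076338 = 0.923662

0.9237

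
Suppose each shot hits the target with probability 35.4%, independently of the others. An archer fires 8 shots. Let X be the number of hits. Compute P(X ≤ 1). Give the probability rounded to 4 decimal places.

X ~ Binomial(8, 0.354); P(X ≤ 1) = Σ C(8,k) p^k (1−p)^(8−k) over k:
  k=0: C(8,0)·0.354^0·0.646^8 = 0.030329
  k=1: C(8,1)·0.354^1·0.646^7 = 0.132960
Total = 0.163289

0.1633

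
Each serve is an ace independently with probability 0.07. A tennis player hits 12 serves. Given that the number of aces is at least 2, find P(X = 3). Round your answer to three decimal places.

X ~ Binomial(12, 0.07). Want P(X=3 | X≥2) = P(X=3) / P(X≥2).
P(X=3) = C(12,3)·0.07^3·0.93^9 = 0.03927
P(X≥2) = 1 − 0.41860 − 0.37809 = 0.20332
Ratio = 0.03927 / 0.20332 = 0.19315

0.193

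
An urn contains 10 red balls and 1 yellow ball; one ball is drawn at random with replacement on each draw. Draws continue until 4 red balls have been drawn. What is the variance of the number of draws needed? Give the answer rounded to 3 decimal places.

0.440

Y = total draws until the fourth success; negative binomial with r=4, p=0.909091.
Var(Y) = r(1−p)/p² = 4·0.090909 / 0.909091² = 0.44000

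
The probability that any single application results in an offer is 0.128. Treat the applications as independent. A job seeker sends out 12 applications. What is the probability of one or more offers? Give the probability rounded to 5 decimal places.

0.80672

P(at least one) = 1 − P(none) = 1 − (1 − 0.128)^12
= 1 − 0.1932849 = 0.8067151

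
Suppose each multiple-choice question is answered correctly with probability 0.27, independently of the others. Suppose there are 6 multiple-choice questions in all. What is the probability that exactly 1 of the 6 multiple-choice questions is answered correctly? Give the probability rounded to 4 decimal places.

X ~ Binomial(n=6, p=0.27).
P(X=1) = C(6,1) · p^1 · (1−p)^5
= 6 · 0.27 · 0.20731 = 0.335838

0.3358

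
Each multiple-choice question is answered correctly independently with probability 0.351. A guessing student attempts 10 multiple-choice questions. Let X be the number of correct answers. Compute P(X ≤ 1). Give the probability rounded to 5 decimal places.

0.08496

X ~ Binomial(10, 0.351); P(X ≤ 1) = Σ C(10,k) p^k (1−p)^(10−k) over k:
  k=0: C(10,0)·0.351^0·0.649^10 = 0.0132571
  k=1: C(10,1)·0.351^1·0.649^9 = 0.0716984
Total = 0.0849554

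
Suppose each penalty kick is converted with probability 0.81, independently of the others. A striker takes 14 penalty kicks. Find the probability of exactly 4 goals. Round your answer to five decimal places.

0.00003

X ~ Binomial(n=14, p=0.81).
P(X=4) = C(14,4) · p^4 · (1−p)^10
= 1001 · 0.43047 · 6.1311e-08 = 0.0000264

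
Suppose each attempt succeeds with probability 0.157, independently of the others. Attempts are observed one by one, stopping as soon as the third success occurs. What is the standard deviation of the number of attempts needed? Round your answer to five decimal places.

Y = total attempts until the third success; negative binomial with r=3, p=0.157.
SD(Y) = √[r(1−p)/p²] = √(102.6005112) = 10.1291910

10.12919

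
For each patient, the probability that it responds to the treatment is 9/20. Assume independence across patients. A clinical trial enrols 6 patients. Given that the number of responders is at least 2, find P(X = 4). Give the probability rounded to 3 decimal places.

0.222

X ~ Binomial(6, 0.45). Want P(X=4 | X≥2) = P(X=4) / P(X≥2).
P(X=4) = C(6,4)·0.45^4·0.55^2 = 0.18607
P(X≥2) = 1 − 0.02768 − 0.13589 = 0.83643
Ratio = 0.18607 / 0.83643 = 0.22245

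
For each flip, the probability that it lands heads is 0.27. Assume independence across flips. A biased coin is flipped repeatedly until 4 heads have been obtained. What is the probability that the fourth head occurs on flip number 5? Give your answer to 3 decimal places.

0.016

Y = trial on which the fourth success occurs; negative binomial, r=4, p=0.27.
P(Y=5) = C(4,3) · p^4 · (1−p)^1
= 4 · 0.0053144 · 0.73 = 0.01552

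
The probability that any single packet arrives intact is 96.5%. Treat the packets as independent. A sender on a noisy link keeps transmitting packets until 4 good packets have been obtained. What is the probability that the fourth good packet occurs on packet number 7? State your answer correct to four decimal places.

0.0007

Y = trial on which the fourth success occurs; negative binomial, r=4, p=0.965.
P(Y=7) = C(6,3) · p^4 · (1−p)^3
= 20 · 0.86718 · 4.2875e-05 = 0.000744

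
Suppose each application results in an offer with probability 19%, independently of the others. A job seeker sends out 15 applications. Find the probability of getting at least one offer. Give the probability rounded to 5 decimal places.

P(at least one) = 1 − P(none) = 1 − (1 − 0.19)^15
= 1 − 0.0423912 = 0.9576088

0.95761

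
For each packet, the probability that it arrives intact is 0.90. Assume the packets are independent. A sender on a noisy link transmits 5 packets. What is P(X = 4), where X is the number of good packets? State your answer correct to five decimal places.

0.32805

X ~ Binomial(n=5, p=0.90).
P(X=4) = C(5,4) · p^4 · (1−p)^1
= 5 · 0.6561 · 0.1 = 0.3280500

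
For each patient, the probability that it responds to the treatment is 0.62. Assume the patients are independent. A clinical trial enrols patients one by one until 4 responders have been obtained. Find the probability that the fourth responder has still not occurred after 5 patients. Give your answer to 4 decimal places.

0.6276

Needing more than 5 patients ⇔ fewer than 4 successes in the first 5. With X ~ Binomial(5, 0.62), P(Y > 5) = P(X ≤ 3).
  k=0: C(5,0)·0.62^0·0.38^5 = 0.007924
  k=1: C(5,1)·0.62^1·0.38^4 = 0.064639
  k=2: C(5,2)·0.62^2·0.38^3 = 0.210928
  k=3: C(5,3)·0.62^3·0.38^2 = 0.344146
P(X ≤ 3) = 0.627636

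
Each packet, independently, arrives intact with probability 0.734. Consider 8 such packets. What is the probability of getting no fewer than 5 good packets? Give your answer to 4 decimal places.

0.8629

X ~ Binomial(8, 0.734); P(X ≥ 5) = Σ C(8,k) p^k (1−p)^(8−k) over k:
  k=5: C(8,5)·0.734^5·0.266^3 = 0.224550
  k=6: C(8,6)·0.734^6·0.266^2 = 0.309812
  k=7: C(8,7)·0.734^7·0.266^1 = 0.244255
  k=8: C(8,8)·0.734^8·0.266^0 = 0.084250
Total = 0.862867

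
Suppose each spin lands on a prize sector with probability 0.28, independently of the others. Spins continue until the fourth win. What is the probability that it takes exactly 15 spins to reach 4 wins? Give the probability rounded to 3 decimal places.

Y = trial on which the fourth success occurs; negative binomial, r=4, p=0.28.
P(Y=15) = C(14,3) · p^4 · (1−p)^11
= 364 · 0.0061466 · 0.026956 = 0.06031

0.060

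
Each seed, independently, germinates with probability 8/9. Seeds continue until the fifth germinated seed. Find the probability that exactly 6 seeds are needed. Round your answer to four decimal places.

Y = trial on which the fifth success occurs; negative binomial, r=5, p=0.888889.
P(Y=6) = C(5,4) · p^5 · (1−p)^1
= 5 · 0.55493 · 0.11111 = 0.308294

0.3083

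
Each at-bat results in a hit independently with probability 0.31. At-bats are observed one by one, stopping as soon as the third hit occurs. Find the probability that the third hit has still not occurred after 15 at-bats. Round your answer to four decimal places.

Needing more than 15 at-bats ⇔ fewer than 3 successes in the first 15. With X ~ Binomial(15, 0.31), P(Y > 15) = P(X ≤ 2).
  k=0: C(15,0)·0.31^0·0.69^15 = 0.003826
  k=1: C(15,1)·0.31^1·0.69^14 = 0.025783
  k=2: C(15,2)·0.31^2·0.69^13 = 0.081087
P(X ≤ 2) = 0.110696

0.1107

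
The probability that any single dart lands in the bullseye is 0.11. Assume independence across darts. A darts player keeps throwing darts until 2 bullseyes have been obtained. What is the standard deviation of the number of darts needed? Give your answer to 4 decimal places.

12.1288

Y = total darts until the second success; negative binomial with r=2, p=0.11.
SD(Y) = √[r(1−p)/p²] = √(147.107438) = 12.128786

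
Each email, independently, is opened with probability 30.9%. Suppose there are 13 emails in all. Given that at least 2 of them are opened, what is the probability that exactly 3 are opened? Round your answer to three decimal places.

X ~ Binomial(13, 0.309). Want P(X=3 | X≥2) = P(X=3) / P(X≥2).
P(X=3) = C(13,3)·0.309^3·0.691^10 = 0.20942
P(X≥2) = 1 − 0.00819 − 0.04760 = 0.94421
Ratio = 0.20942 / 0.94421 = 0.22180

0.222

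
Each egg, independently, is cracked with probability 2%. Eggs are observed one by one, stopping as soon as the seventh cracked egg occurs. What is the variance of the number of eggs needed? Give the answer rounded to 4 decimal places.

Y = total eggs until the seventh success; negative binomial with r=7, p=0.02.
Var(Y) = r(1−p)/p² = 7·0.98 / 0.02² = 17150.000000

17150.0000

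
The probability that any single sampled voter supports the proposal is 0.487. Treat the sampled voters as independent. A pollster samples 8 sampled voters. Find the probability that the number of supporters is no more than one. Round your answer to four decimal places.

0.0412

X ~ Binomial(8, 0.487); P(X ≤ 1) = Σ C(8,k) p^k (1−p)^(8−k) over k:
  k=0: C(8,0)·0.487^0·0.513^8 = 0.004797
  k=1: C(8,1)·0.487^1·0.513^7 = 0.036428
Total = 0.041225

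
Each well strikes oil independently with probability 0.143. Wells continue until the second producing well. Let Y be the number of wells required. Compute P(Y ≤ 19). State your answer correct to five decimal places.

0.77777

Finishing within 19 wells ⇔ at least 2 successes in the first 19. With X ~ Binomial(19, 0.143), P(Y ≤ 19) = 1 − P(X ≤ 1).
  k=0: C(19,0)·0.143^0·0.857^19 = 0.0532888
  k=1: C(19,1)·0.143^1·0.857^18 = 0.1689446
1 − 0.2222334 = 0.7777666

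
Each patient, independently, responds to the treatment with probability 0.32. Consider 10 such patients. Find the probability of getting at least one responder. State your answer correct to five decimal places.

P(at least one) = 1 − P(none) = 1 − (1 − 0.32)^10
= 1 − 0.0211392 = 0.9788608

0.97886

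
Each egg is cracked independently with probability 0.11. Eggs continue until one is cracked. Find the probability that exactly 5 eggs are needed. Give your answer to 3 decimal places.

0.069

Geometric (trials to first success), p = 0.11.
P(Y = 5) = (1−p)^4 · p = 0.62742 · 0.11 = 0.06902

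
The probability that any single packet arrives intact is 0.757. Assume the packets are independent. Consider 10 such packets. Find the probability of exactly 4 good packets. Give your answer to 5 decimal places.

0.01420

X ~ Binomial(n=10, p=0.757).
P(X=4) = C(10,4) · p^4 · (1−p)^6
= 210 · 0.32839 · 0.00020589 = 0.0141984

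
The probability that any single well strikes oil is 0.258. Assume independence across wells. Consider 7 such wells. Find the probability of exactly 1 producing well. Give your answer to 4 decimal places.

X ~ Binomial(n=7, p=0.258).
P(X=1) = C(7,1) · p^1 · (1−p)^6
= 7 · 0.258 · 0.16689 = 0.301399

0.3014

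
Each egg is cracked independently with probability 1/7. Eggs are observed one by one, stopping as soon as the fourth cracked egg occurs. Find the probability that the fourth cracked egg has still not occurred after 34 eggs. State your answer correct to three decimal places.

0.264

Needing more than 34 eggs ⇔ fewer than 4 successes in the first 34. With X ~ Binomial(34, 0.142857), P(Y > 34) = P(X ≤ 3).
  k=0: C(34,0)·0.142857^0·0.857143^34 = 0.00529
  k=1: C(34,1)·0.142857^1·0.857143^33 = 0.03000
  k=2: C(34,2)·0.142857^2·0.857143^32 = 0.08250
  k=3: C(34,3)·0.142857^3·0.857143^31 = 0.14667
P(X ≤ 3) = 0.26447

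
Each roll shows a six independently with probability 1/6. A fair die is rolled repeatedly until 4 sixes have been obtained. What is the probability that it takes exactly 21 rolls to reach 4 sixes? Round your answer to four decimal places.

0.0396

Y = trial on which the fourth success occurs; negative binomial, r=4, p=0.166667.
P(Y=21) = C(20,3) · p^4 · (1−p)^17
= 1140 · 0.0007716 · 0.045073 = 0.039648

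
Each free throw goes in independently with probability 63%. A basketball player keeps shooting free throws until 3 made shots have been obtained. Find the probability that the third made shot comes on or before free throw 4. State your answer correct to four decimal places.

Finishing within 4 free throws ⇔ at least 3 successes in the first 4. With X ~ Binomial(4, 0.63), P(Y ≤ 4) = 1 − P(X ≤ 2).
  k=0: C(4,0)·0.63^0·0.37^4 = 0.018742
  k=1: C(4,1)·0.63^1·0.37^3 = 0.127646
  k=2: C(4,2)·0.63^2·0.37^2 = 0.326014
1 − 0.472401 = 0.527599

0.5276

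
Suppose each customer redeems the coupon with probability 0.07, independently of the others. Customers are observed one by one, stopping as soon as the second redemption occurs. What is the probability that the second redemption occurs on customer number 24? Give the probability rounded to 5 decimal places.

0.02283

Y = trial on which the second success occurs; negative binomial, r=2, p=0.07.
P(Y=24) = C(23,1) · p^2 · (1−p)^22
= 23 · 0.0049 · 0.20259 = 0.0228323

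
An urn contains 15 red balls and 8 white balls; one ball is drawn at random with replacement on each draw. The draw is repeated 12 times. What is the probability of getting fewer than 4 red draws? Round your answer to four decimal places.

X ~ Binomial(12, 0.652174); P(X ≤ 3) = Σ C(12,k) p^k (1−p)^(12−k) over k:
  k=0: C(12,0)·0.652174^0·0.347826^12 = 0.000003
  k=1: C(12,1)·0.652174^1·0.347826^11 = 0.000071
  k=2: C(12,2)·0.652174^2·0.347826^10 = 0.000728
  k=3: C(12,3)·0.652174^3·0.347826^9 = 0.004547
Total = 0.005349

0.0053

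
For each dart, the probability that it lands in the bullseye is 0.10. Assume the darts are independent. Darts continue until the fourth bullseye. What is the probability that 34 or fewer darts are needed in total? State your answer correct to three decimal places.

0.446

Finishing within 34 darts ⇔ at least 4 successes in the first 34. With X ~ Binomial(34, 0.10), P(Y ≤ 34) = 1 − P(X ≤ 3).
  k=0: C(34,0)·0.10^0·0.90^34 = 0.02781
  k=1: C(34,1)·0.10^1·0.90^33 = 0.10507
  k=2: C(34,2)·0.10^2·0.90^32 = 0.19263
  k=3: C(34,3)·0.10^3·0.90^31 = 0.22830
1 − 0.55382 = 0.44618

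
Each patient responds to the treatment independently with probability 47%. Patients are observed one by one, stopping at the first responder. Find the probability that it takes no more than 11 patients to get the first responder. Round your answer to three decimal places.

0.999

Y = number of patients to the first success; geometric, p = 0.47.
P(Y ≤ 11) = 1 − (1−p)^11 = 1 − 0.00093 = 0.99907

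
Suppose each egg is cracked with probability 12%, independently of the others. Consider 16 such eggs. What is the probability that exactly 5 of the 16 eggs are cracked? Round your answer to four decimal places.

0.0266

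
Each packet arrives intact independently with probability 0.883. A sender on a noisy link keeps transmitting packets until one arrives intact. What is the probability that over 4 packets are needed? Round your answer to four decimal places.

Y = number of packets to the first success; geometric, p = 0.883.
P(Y > 4) = P(first 4 all fail) = (1−p)^4 = 0.000187

0.0002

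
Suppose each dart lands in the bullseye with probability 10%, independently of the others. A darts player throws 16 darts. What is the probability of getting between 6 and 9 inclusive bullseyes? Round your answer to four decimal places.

0.0033

X ~ Binomial(16, 0.10); P(6 ≤ X ≤ 9) = Σ C(16,k) p^k (1−p)^(16−k) over k:
  k=6: C(16,6)·0.10^6·0.90^10 = 0.002792
  k=7: C(16,7)·0.10^7·0.90^9 = 0.000443
  k=8: C(16,8)·0.10^8·0.90^8 = 0.000055
  k=9: C(16,9)·0.10^9·0.90^7 = 0.000005
Total = 0.003296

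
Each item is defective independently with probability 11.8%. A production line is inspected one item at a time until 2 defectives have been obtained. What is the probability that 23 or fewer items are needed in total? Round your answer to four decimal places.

Finishing within 23 items ⇔ at least 2 successes in the first 23. With X ~ Binomial(23, 0.118), P(Y ≤ 23) = 1 − P(X ≤ 1).
  k=0: C(23,0)·0.118^0·0.882^23 = 0.055690
  k=1: C(23,1)·0.118^1·0.882^22 = 0.171364
1 − 0.227054 = 0.772946

0.7729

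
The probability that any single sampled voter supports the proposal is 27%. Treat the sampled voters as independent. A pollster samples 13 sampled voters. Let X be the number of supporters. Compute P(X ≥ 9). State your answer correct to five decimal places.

0.00180

X ~ Binomial(13, 0.27); P(X ≥ 9) = Σ C(13,k) p^k (1−p)^(13−k) over k:
  k=9: C(13,9)·0.27^9·0.73^4 = 0.0015484
  k=10: C(13,10)·0.27^10·0.73^3 = 0.0002291
  k=11: C(13,11)·0.27^11·0.73^2 = 0.0000231
  k=12: C(13,12)·0.27^12·0.73^1 = 0.0000014
  k=13: C(13,13)·0.27^13·0.73^0 = 0.0000000
Total = 0.0018020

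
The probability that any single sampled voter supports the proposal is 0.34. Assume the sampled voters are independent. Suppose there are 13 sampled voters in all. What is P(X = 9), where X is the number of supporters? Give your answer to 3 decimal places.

0.008

X ~ Binomial(n=13, p=0.34).
P(X=9) = C(13,9) · p^9 · (1−p)^4
= 715 · 6.0717e-05 · 0.18975 = 0.00824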